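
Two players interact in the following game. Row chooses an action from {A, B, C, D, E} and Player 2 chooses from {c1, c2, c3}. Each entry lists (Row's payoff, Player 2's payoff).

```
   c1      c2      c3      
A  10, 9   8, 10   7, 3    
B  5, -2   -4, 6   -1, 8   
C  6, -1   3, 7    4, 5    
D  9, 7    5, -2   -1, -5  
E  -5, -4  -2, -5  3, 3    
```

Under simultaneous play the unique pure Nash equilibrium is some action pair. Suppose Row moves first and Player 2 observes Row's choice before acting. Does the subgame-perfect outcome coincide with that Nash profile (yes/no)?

no

Player 2 best-responds to each possible Row move:
- A → Player 2 plays c2 (best of 9, 10, 3); Row gets 8.
- B → Player 2 plays c3 (best of -2, 6, 8); Row gets -1.
- C → Player 2 plays c2 (best of -1, 7, 5); Row gets 3.
- D → Player 2 plays c1 (best of 7, -2, -5); Row gets 9.
- E → Player 2 plays c3 (best of -4, -5, 3); Row gets 3.
Maximizing over 8, -1, 3, 9, 3, Row chooses D. Subgame-perfect outcome: (D, c1) with payoffs (9, 7).
For the simultaneous game, intersect best replies.
Row's best replies: c1→A; c2→A; c3→A.
Player 2's best replies: A→c2; B→c3; C→c2; D→c1; E→c3.
The unique mutual best reply is (A, c2), giving (8, 10).
Sequential outcome (D, c1) differs from the Nash profile (A, c2).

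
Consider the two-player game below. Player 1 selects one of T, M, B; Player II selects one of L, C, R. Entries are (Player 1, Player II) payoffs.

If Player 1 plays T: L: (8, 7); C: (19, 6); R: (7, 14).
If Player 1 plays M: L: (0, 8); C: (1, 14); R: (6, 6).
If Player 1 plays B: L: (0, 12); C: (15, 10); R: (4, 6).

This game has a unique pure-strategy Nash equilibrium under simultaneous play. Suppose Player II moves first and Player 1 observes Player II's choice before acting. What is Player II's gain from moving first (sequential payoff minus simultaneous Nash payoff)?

0

Player 1 best-responds to each possible Player II move:
- L: BR = T, leader payoff 7.
- C: BR = T, leader payoff 6.
- R: BR = T, leader payoff 14.
Maximizing over 7, 6, 14, Player II chooses R. Subgame-perfect outcome: (T, R) with payoffs (7, 14).
For the simultaneous game, intersect best replies.
Player 1's best replies: L→T; C→T; R→T.
Player II's best replies: T→R; M→C; B→L.
The unique mutual best reply is (T, R), giving (7, 14).
Player II's commitment gain: 14 − 14 = 0.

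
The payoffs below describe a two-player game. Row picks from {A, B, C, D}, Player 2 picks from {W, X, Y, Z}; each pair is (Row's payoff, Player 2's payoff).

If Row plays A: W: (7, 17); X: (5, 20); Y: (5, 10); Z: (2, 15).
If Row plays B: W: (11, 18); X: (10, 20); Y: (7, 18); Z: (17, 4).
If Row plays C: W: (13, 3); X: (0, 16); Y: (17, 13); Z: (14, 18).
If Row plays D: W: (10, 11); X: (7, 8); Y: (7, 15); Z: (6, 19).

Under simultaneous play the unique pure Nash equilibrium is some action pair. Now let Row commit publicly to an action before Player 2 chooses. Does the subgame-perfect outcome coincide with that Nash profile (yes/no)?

Solve by backward induction (Row leads).
- A: Player 2 compares 17, 20, 10, 15 and picks X; Row would get 5.
- B: Player 2 compares 18, 20, 18, 4 and picks X; Row would get 10.
- C: Player 2 compares 3, 16, 13, 18 and picks Z; Row would get 14.
- D: Player 2 compares 11, 8, 15, 19 and picks Z; Row would get 6.
Row's induced payoffs are 5, 10, 14, 6, so Row commits to C. Subgame-perfect outcome: (C, Z) with payoffs (14, 18).
Under simultaneous play:
Row's best replies: W→C; X→B; Y→C; Z→B.
Player 2's best replies: A→X; B→X; C→Z; D→Z.
Only (B, X) has each player best-responding; Nash payoffs (10, 20).
Sequential outcome (C, Z) differs from the Nash profile (B, X).

no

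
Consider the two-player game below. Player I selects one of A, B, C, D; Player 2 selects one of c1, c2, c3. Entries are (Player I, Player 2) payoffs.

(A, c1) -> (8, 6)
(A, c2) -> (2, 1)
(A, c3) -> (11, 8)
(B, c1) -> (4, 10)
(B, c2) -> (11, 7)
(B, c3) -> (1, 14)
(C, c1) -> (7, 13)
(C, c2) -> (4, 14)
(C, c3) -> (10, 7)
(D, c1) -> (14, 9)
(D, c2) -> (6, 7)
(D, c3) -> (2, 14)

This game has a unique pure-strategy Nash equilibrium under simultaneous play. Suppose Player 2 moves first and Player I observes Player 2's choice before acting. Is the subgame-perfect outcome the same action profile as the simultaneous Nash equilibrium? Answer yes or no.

no

Backward induction with Player 2 moving first.
- c1 → Player I plays D (best of 8, 4, 7, 14); Player 2 gets 9.
- c2 → Player I plays B (best of 2, 11, 4, 6); Player 2 gets 7.
- c3 → Player I plays A (best of 11, 1, 10, 2); Player 2 gets 8.
Player 2's induced payoffs are 9, 7, 8, so Player 2 commits to c1. Subgame-perfect outcome: (D, c1) with payoffs (14, 9).
Under simultaneous play:
Player I's best replies: c1→D; c2→B; c3→A.
Player 2's best replies: A→c3; B→c3; C→c2; D→c3.
The unique mutual best reply is (A, c3), giving (11, 8).
Sequential outcome (D, c1) differs from the Nash profile (A, c3).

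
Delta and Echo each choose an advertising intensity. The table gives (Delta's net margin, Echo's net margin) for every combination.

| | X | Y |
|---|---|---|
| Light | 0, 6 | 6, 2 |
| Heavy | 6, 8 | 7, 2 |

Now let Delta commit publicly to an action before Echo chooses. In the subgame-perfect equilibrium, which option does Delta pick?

Solve by backward induction (Delta leads).
- Light → Echo plays X (best of 6, 2); Delta gets 0.
- Heavy → Echo plays X (best of 8, 2); Delta gets 6.
Among 0, 6, the best is 6 at Heavy. Subgame-perfect outcome: (Heavy, X) with payoffs (6, 8).

Heavy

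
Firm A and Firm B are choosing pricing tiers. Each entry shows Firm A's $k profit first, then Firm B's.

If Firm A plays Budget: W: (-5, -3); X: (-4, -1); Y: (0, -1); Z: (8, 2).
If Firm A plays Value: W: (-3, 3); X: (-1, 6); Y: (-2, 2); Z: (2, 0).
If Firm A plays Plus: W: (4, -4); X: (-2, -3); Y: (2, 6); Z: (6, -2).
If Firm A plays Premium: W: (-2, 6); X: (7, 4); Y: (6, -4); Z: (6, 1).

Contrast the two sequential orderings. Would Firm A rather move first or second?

first

If Firm A leads: Firm B's best replies are Budget→Z, Value→X, Plus→Y, Premium→W; Firm A's induced payoffs 8, -1, 2, -2; outcome (Budget, Z), payoffs (8, 2).
If Firm B leads: Firm A's best replies are W→Plus, X→Premium, Y→Premium, Z→Budget; Firm B's induced payoffs -4, 4, -4, 2; outcome (Premium, X), payoffs (7, 4).
Firm A gets 8 moving first and 7 moving second, so Firm A prefers to move first.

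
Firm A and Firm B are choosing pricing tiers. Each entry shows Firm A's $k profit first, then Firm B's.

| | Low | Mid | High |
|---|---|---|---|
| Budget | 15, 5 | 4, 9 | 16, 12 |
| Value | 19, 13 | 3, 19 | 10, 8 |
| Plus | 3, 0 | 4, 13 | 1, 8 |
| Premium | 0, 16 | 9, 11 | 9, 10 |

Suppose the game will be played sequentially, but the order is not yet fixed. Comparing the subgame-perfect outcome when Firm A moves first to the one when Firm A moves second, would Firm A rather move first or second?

If Firm A leads: Firm B's best replies are Budget→High, Value→Mid, Plus→Mid, Premium→Low; Firm A's induced payoffs 16, 3, 4, 0; outcome (Budget, High), payoffs (16, 12).
If Firm B leads: Firm A's best replies are Low→Value, Mid→Premium, High→Budget; Firm B's induced payoffs 13, 11, 12; outcome (Value, Low), payoffs (19, 13).
Firm A gets 16 moving first and 19 moving second, so Firm A prefers to move second.

second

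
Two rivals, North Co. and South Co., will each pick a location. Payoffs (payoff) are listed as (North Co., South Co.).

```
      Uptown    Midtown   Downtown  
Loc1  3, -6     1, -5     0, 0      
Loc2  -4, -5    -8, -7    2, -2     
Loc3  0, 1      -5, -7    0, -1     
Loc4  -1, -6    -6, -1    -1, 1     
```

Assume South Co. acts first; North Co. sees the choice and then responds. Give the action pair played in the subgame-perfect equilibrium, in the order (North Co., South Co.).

(Loc2, Downtown)

Backward induction with South Co. moving first.
- Uptown: North Co. compares 3, -4, 0, -1 and picks Loc1; South Co. would get -6.
- Midtown: North Co. compares 1, -8, -5, -6 and picks Loc1; South Co. would get -5.
- Downtown: North Co. compares 0, 2, 0, -1 and picks Loc2; South Co. would get -2.
South Co.'s induced payoffs are -6, -5, -2, so South Co. commits to Downtown. Subgame-perfect outcome: (Loc2, Downtown) with payoffs (2, -2).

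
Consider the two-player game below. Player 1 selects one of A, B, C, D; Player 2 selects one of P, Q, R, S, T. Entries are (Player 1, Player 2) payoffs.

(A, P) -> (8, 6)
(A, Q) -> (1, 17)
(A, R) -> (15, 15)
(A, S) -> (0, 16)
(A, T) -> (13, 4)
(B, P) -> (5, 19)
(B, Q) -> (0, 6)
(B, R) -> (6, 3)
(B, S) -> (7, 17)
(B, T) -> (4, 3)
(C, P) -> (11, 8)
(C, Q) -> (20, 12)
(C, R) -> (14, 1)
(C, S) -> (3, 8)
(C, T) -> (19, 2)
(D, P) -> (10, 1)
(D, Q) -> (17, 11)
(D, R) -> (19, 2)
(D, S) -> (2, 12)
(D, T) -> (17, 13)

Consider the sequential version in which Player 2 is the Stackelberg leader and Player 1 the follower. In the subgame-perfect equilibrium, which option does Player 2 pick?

S

Player 1 best-responds to each possible Player 2 move:
- P: Player 1 compares 8, 5, 11, 10 and picks C; Player 2 would get 8.
- Q: Player 1 compares 1, 0, 20, 17 and picks C; Player 2 would get 12.
- R: Player 1 compares 15, 6, 14, 19 and picks D; Player 2 would get 2.
- S: Player 1 compares 0, 7, 3, 2 and picks B; Player 2 would get 17.
- T: Player 1 compares 13, 4, 19, 17 and picks C; Player 2 would get 2.
Player 2's induced payoffs are 8, 12, 2, 17, 2, so Player 2 commits to S. Subgame-perfect outcome: (B, S) with payoffs (7, 17).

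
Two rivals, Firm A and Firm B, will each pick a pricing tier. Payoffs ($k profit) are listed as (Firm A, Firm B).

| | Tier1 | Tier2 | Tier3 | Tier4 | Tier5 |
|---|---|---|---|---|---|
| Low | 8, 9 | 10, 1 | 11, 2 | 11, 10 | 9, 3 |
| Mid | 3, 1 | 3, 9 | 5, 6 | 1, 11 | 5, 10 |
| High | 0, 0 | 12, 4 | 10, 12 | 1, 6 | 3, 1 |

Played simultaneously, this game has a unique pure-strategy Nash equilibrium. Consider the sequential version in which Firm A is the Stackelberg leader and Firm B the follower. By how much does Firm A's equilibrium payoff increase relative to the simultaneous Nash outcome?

0

Firm B best-responds to each possible Firm A move:
- Low: BR = Tier4, leader payoff 11.
- Mid: BR = Tier4, leader payoff 1.
- High: BR = Tier3, leader payoff 10.
Maximizing over 11, 1, 10, Firm A chooses Low. Subgame-perfect outcome: (Low, Tier4) with payoffs (11, 10).
For the simultaneous game, intersect best replies.
Firm A's best replies: Tier1→Low; Tier2→High; Tier3→Low; Tier4→Low; Tier5→Low.
Firm B's best replies: Low→Tier4; Mid→Tier4; High→Tier3.
Only (Low, Tier4) has each player best-responding; Nash payoffs (11, 10).
Firm A's commitment gain: 11 − 11 = 0.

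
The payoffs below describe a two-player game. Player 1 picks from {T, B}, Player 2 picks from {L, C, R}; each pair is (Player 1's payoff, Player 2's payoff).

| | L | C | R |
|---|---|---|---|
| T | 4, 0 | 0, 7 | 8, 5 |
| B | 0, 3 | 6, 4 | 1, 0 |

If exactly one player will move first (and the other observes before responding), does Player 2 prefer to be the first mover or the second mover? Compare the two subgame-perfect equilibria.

If Player 1 leads: Player 2's best replies are T→C, B→C; Player 1's induced payoffs 0, 6; outcome (B, C), payoffs (6, 4).
If Player 2 leads: Player 1's best replies are L→T, C→B, R→T; Player 2's induced payoffs 0, 4, 5; outcome (T, R), payoffs (8, 5).
Player 2 gets 5 moving first and 4 moving second, so Player 2 prefers to move first.

first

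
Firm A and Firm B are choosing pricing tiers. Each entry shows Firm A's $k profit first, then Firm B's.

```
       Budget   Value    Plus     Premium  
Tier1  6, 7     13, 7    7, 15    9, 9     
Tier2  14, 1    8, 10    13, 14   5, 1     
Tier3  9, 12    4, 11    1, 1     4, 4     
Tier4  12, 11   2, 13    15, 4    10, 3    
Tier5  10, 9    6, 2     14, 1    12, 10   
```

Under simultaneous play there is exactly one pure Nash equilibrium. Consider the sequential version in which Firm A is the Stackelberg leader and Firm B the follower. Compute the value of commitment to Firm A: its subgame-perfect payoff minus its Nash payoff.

1

Firm B best-responds to each possible Firm A move:
- Tier1: BR = Plus, leader payoff 7.
- Tier2: BR = Plus, leader payoff 13.
- Tier3: BR = Budget, leader payoff 9.
- Tier4: BR = Value, leader payoff 2.
- Tier5: BR = Premium, leader payoff 12.
Firm A's induced payoffs are 7, 13, 9, 2, 12, so Firm A commits to Tier2. Subgame-perfect outcome: (Tier2, Plus) with payoffs (13, 14).
Under simultaneous play:
Firm A's best replies: Budget→Tier2; Value→Tier1; Plus→Tier4; Premium→Tier5.
Firm B's best replies: Tier1→Plus; Tier2→Plus; Tier3→Budget; Tier4→Value; Tier5→Premium.
Only (Tier5, Premium) has each player best-responding; Nash payoffs (12, 10).
Firm A's commitment gain: 13 − 12 = 1.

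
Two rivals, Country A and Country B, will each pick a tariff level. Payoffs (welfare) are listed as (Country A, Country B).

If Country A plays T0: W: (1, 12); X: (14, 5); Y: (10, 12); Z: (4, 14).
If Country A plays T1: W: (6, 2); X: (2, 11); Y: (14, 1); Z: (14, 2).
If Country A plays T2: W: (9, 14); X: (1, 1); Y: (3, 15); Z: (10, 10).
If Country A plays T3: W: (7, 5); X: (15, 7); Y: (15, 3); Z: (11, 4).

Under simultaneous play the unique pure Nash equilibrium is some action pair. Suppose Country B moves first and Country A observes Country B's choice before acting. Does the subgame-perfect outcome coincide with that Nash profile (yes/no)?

no

Country A best-responds to each possible Country B move:
- W: Country A compares 1, 6, 9, 7 and picks T2; Country B would get 14.
- X: Country A compares 14, 2, 1, 15 and picks T3; Country B would get 7.
- Y: Country A compares 10, 14, 3, 15 and picks T3; Country B would get 3.
- Z: Country A compares 4, 14, 10, 11 and picks T1; Country B would get 2.
Maximizing over 14, 7, 3, 2, Country B chooses W. Subgame-perfect outcome: (T2, W) with payoffs (9, 14).
Now find the simultaneous Nash equilibrium.
Country A's best replies: W→T2; X→T3; Y→T3; Z→T1.
Country B's best replies: T0→Z; T1→X; T2→Y; T3→X.
The unique mutual best reply is (T3, X), giving (15, 7).
Sequential outcome (T2, W) differs from the Nash profile (T3, X).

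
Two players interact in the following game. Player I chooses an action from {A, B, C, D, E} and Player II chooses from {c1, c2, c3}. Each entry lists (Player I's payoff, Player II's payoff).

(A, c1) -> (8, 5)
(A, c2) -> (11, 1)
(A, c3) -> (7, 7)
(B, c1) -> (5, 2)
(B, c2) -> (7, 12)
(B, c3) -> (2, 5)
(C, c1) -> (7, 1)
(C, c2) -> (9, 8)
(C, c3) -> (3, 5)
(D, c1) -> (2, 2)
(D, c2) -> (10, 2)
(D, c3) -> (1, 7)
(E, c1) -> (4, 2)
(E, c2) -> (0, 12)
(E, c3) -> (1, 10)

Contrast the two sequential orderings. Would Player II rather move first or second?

If Player I leads: Player II's best replies are A→c3, B→c2, C→c2, D→c3, E→c2; Player I's induced payoffs 7, 7, 9, 1, 0; outcome (C, c2), payoffs (9, 8).
If Player II leads: Player I's best replies are c1→A, c2→A, c3→A; Player II's induced payoffs 5, 1, 7; outcome (A, c3), payoffs (7, 7).
Player II gets 7 moving first and 8 moving second, so Player II prefers to move second.

second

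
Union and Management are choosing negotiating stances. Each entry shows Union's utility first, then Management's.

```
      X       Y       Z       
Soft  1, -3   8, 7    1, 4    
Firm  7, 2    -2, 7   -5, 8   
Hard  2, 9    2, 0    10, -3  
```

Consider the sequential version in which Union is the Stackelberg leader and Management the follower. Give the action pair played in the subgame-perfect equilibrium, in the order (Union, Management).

Management best-responds to each possible Union move:
- Soft: BR = Y, leader payoff 8.
- Firm: BR = Z, leader payoff -5.
- Hard: BR = X, leader payoff 2.
Maximizing over 8, -5, 2, Union chooses Soft. Subgame-perfect outcome: (Soft, Y) with payoffs (8, 7).

(Soft, Y)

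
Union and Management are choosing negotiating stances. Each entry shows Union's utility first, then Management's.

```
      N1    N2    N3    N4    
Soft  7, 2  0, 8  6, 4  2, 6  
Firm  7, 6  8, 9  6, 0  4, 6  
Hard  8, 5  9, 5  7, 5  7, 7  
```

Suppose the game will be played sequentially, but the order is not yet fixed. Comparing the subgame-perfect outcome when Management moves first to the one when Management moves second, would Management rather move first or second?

second

If Union leads: Management's best replies are Soft→N2, Firm→N2, Hard→N4; Union's induced payoffs 0, 8, 7; outcome (Firm, N2), payoffs (8, 9).
If Management leads: Union's best replies are N1→Hard, N2→Hard, N3→Hard, N4→Hard; Management's induced payoffs 5, 5, 5, 7; outcome (Hard, N4), payoffs (7, 7).
Management gets 7 moving first and 9 moving second, so Management prefers to move second.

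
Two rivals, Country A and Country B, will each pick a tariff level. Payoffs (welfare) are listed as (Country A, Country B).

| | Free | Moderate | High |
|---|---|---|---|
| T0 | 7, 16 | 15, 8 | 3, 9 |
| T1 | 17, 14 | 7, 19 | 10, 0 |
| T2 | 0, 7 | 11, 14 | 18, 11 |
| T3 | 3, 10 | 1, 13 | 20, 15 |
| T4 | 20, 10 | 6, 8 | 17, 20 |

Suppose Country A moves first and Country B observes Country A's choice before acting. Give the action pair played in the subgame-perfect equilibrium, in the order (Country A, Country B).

Backward induction with Country A moving first.
- T0: BR = Free, leader payoff 7.
- T1: BR = Moderate, leader payoff 7.
- T2: BR = Moderate, leader payoff 11.
- T3: BR = High, leader payoff 20.
- T4: BR = High, leader payoff 17.
Among 7, 7, 11, 20, 17, the best is 20 at T3. Subgame-perfect outcome: (T3, High) with payoffs (20, 15).

(T3, High)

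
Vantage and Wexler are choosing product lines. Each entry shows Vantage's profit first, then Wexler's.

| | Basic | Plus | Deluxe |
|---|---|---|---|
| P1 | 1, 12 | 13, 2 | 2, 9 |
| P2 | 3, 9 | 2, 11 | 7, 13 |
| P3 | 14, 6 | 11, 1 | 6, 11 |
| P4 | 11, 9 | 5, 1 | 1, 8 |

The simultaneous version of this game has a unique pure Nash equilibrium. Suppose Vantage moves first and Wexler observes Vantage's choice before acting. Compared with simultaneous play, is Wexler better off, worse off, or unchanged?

Work backward from Wexler's decision.
- P1 → Wexler plays Basic (best of 12, 2, 9); Vantage gets 1.
- P2 → Wexler plays Deluxe (best of 9, 11, 13); Vantage gets 7.
- P3 → Wexler plays Deluxe (best of 6, 1, 11); Vantage gets 6.
- P4 → Wexler plays Basic (best of 9, 1, 8); Vantage gets 11.
Vantage's induced payoffs are 1, 7, 6, 11, so Vantage commits to P4. Subgame-perfect outcome: (P4, Basic) with payoffs (11, 9).
For the simultaneous game, intersect best replies.
Vantage's best replies: Basic→P3; Plus→P1; Deluxe→P2.
Wexler's best replies: P1→Basic; P2→Deluxe; P3→Deluxe; P4→Basic.
The unique mutual best reply is (P2, Deluxe), giving (7, 13).
Wexler earns 9 sequentially versus 13 at the Nash outcome: worse off.

worse off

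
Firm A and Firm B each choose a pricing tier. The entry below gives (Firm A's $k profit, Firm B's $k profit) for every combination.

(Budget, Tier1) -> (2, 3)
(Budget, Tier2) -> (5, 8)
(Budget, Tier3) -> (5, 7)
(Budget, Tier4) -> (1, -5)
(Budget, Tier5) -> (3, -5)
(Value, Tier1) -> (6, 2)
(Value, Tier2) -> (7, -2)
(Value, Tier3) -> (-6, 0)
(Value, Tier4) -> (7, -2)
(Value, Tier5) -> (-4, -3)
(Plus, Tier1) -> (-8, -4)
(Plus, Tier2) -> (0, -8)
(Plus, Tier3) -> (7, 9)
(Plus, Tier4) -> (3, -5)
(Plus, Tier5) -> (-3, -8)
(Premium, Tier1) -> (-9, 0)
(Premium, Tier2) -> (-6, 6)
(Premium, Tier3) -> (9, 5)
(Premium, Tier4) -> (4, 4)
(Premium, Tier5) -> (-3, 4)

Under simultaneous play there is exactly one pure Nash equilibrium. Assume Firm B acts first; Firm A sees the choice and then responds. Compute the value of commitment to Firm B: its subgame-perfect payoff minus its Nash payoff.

Backward induction with Firm B moving first.
- Tier1: BR = Value, leader payoff 2.
- Tier2: BR = Value, leader payoff -2.
- Tier3: BR = Premium, leader payoff 5.
- Tier4: BR = Value, leader payoff -2.
- Tier5: BR = Budget, leader payoff -5.
Firm B's induced payoffs are 2, -2, 5, -2, -5, so Firm B commits to Tier3. Subgame-perfect outcome: (Premium, Tier3) with payoffs (9, 5).
Now find the simultaneous Nash equilibrium.
Firm A's best replies: Tier1→Value; Tier2→Value; Tier3→Premium; Tier4→Value; Tier5→Budget.
Firm B's best replies: Budget→Tier2; Value→Tier1; Plus→Tier3; Premium→Tier2.
The unique mutual best reply is (Value, Tier1), giving (6, 2).
Firm B's commitment gain: 5 − 2 = 3.

3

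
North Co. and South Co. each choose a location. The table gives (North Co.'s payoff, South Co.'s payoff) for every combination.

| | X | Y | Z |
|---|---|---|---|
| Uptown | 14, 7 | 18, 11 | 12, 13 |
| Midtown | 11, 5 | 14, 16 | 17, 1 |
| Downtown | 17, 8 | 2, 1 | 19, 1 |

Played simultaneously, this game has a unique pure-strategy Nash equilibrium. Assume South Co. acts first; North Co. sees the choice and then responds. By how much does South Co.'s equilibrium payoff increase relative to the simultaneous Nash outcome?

3

Work backward from North Co.'s decision.
- X → North Co. plays Downtown (best of 14, 11, 17); South Co. gets 8.
- Y → North Co. plays Uptown (best of 18, 14, 2); South Co. gets 11.
- Z → North Co. plays Downtown (best of 12, 17, 19); South Co. gets 1.
Among 8, 11, 1, the best is 11 at Y. Subgame-perfect outcome: (Uptown, Y) with payoffs (18, 11).
Now find the simultaneous Nash equilibrium.
North Co.'s best replies: X→Downtown; Y→Uptown; Z→Downtown.
South Co.'s best replies: Uptown→Z; Midtown→Y; Downtown→X.
Only (Downtown, X) has each player best-responding; Nash payoffs (17, 8).
South Co.'s commitment gain: 11 − 8 = 3.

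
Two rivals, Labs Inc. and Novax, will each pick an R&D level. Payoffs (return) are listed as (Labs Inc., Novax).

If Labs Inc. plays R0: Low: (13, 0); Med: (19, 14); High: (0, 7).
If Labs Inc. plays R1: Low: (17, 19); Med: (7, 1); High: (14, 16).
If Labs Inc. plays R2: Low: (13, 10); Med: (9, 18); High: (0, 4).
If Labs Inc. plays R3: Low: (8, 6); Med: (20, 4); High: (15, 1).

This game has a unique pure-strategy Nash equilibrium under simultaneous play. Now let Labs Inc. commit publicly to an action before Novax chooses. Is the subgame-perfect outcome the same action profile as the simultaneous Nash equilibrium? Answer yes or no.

Novax best-responds to each possible Labs Inc. move:
- R0: Novax compares 0, 14, 7 and picks Med; Labs Inc. would get 19.
- R1: Novax compares 19, 1, 16 and picks Low; Labs Inc. would get 17.
- R2: Novax compares 10, 18, 4 and picks Med; Labs Inc. would get 9.
- R3: Novax compares 6, 4, 1 and picks Low; Labs Inc. would get 8.
Maximizing over 19, 17, 9, 8, Labs Inc. chooses R0. Subgame-perfect outcome: (R0, Med) with payoffs (19, 14).
For the simultaneous game, intersect best replies.
Labs Inc.'s best replies: Low→R1; Med→R3; High→R3.
Novax's best replies: R0→Med; R1→Low; R2→Med; R3→Low.
The unique mutual best reply is (R1, Low), giving (17, 19).
Sequential outcome (R0, Med) differs from the Nash profile (R1, Low).

no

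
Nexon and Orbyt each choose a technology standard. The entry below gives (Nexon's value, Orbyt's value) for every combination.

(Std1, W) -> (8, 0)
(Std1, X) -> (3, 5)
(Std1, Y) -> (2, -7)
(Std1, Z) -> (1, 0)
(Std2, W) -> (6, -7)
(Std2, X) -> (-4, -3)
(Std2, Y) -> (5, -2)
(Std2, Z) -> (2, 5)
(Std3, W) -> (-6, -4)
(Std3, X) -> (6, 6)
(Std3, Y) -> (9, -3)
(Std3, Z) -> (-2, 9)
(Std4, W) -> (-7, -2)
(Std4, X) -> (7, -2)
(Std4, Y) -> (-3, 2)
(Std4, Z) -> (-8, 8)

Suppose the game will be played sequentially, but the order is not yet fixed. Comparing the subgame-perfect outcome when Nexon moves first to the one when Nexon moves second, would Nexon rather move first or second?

first

If Nexon leads: Orbyt's best replies are Std1→X, Std2→Z, Std3→Z, Std4→Z; Nexon's induced payoffs 3, 2, -2, -8; outcome (Std1, X), payoffs (3, 5).
If Orbyt leads: Nexon's best replies are W→Std1, X→Std4, Y→Std3, Z→Std2; Orbyt's induced payoffs 0, -2, -3, 5; outcome (Std2, Z), payoffs (2, 5).
Nexon gets 3 moving first and 2 moving second, so Nexon prefers to move first.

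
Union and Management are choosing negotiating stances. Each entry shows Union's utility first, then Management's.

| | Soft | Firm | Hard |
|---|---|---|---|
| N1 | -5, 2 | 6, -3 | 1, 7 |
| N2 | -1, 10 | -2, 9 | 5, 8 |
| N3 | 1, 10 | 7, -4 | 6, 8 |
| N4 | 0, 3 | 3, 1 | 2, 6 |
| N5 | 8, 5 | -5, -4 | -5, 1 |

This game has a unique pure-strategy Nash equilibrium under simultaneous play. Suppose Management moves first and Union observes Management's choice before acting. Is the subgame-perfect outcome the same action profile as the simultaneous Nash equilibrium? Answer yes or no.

no

Solve by backward induction (Management leads).
- Soft: Union compares -5, -1, 1, 0, 8 and picks N5; Management would get 5.
- Firm: Union compares 6, -2, 7, 3, -5 and picks N3; Management would get -4.
- Hard: Union compares 1, 5, 6, 2, -5 and picks N3; Management would get 8.
Management's induced payoffs are 5, -4, 8, so Management commits to Hard. Subgame-perfect outcome: (N3, Hard) with payoffs (6, 8).
For the simultaneous game, intersect best replies.
Union's best replies: Soft→N5; Firm→N3; Hard→N3.
Management's best replies: N1→Hard; N2→Soft; N3→Soft; N4→Hard; N5→Soft.
The unique mutual best reply is (N5, Soft), giving (8, 5).
Sequential outcome (N3, Hard) differs from the Nash profile (N5, Soft).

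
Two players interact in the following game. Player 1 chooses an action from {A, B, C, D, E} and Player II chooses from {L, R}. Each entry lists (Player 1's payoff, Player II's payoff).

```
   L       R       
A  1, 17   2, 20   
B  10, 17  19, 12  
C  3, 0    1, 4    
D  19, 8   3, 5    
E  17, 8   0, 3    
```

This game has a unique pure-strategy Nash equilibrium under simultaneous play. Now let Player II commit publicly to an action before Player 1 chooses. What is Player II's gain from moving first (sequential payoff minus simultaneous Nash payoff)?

Player 1 best-responds to each possible Player II move:
- L: Player 1 compares 1, 10, 3, 19, 17 and picks D; Player II would get 8.
- R: Player 1 compares 2, 19, 1, 3, 0 and picks B; Player II would get 12.
Maximizing over 8, 12, Player II chooses R. Subgame-perfect outcome: (B, R) with payoffs (19, 12).
Under simultaneous play:
Player 1's best replies: L→D; R→B.
Player II's best replies: A→R; B→L; C→R; D→L; E→L.
The unique mutual best reply is (D, L), giving (19, 8).
Player II's commitment gain: 12 − 8 = 4.

4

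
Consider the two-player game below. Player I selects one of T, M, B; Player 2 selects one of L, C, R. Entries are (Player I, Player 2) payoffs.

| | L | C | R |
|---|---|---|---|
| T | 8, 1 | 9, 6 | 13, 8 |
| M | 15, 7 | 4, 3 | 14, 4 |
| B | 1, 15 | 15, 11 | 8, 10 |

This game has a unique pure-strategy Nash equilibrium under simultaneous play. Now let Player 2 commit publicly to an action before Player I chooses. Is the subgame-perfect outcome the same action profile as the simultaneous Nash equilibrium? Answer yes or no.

no

Work backward from Player I's decision.
- L: BR = M, leader payoff 7.
- C: BR = B, leader payoff 11.
- R: BR = M, leader payoff 4.
Maximizing over 7, 11, 4, Player 2 chooses C. Subgame-perfect outcome: (B, C) with payoffs (15, 11).
Now find the simultaneous Nash equilibrium.
Player I's best replies: L→M; C→B; R→M.
Player 2's best replies: T→R; M→L; B→L.
Only (M, L) has each player best-responding; Nash payoffs (15, 7).
Sequential outcome (B, C) differs from the Nash profile (M, L).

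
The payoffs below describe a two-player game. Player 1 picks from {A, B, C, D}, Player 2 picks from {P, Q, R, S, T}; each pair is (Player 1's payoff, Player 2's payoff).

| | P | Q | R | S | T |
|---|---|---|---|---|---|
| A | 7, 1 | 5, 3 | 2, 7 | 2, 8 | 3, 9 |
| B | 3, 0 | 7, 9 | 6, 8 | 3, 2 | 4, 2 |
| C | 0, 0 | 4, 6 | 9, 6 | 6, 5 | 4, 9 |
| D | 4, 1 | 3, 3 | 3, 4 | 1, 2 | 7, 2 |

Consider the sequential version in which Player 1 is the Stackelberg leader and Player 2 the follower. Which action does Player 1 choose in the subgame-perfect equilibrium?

B

Backward induction with Player 1 moving first.
- A: BR = T, leader payoff 3.
- B: BR = Q, leader payoff 7.
- C: BR = T, leader payoff 4.
- D: BR = R, leader payoff 3.
Among 3, 7, 4, 3, the best is 7 at B. Subgame-perfect outcome: (B, Q) with payoffs (7, 9).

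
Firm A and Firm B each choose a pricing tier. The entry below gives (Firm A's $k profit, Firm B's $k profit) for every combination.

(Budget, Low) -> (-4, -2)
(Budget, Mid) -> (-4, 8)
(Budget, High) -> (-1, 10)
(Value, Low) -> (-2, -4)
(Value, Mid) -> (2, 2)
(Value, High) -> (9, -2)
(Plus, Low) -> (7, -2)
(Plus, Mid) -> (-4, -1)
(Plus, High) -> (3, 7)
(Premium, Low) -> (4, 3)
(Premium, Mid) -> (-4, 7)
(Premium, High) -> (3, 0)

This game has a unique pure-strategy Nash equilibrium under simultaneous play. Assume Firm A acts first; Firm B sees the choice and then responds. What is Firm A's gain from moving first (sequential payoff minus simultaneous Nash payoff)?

1

Backward induction with Firm A moving first.
- Budget: Firm B compares -2, 8, 10 and picks High; Firm A would get -1.
- Value: Firm B compares -4, 2, -2 and picks Mid; Firm A would get 2.
- Plus: Firm B compares -2, -1, 7 and picks High; Firm A would get 3.
- Premium: Firm B compares 3, 7, 0 and picks Mid; Firm A would get -4.
Maximizing over -1, 2, 3, -4, Firm A chooses Plus. Subgame-perfect outcome: (Plus, High) with payoffs (3, 7).
Under simultaneous play:
Firm A's best replies: Low→Plus; Mid→Value; High→Value.
Firm B's best replies: Budget→High; Value→Mid; Plus→High; Premium→Mid.
The unique mutual best reply is (Value, Mid), giving (2, 2).
Firm A's commitment gain: 3 − 2 = 1.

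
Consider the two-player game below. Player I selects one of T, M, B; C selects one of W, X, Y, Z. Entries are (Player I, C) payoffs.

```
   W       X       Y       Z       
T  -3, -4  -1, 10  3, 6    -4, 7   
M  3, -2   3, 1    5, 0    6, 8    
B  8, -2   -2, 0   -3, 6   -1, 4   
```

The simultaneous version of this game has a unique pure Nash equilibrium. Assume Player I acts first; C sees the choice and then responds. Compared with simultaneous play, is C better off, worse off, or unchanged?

unchanged

Solve by backward induction (Player I leads).
- T: BR = X, leader payoff -1.
- M: BR = Z, leader payoff 6.
- B: BR = Y, leader payoff -3.
Maximizing over -1, 6, -3, Player I chooses M. Subgame-perfect outcome: (M, Z) with payoffs (6, 8).
Under simultaneous play:
Player I's best replies: W→B; X→M; Y→M; Z→M.
C's best replies: T→X; M→Z; B→Y.
The unique mutual best reply is (M, Z), giving (6, 8).
C earns 8 sequentially versus 8 at the Nash outcome: unchanged.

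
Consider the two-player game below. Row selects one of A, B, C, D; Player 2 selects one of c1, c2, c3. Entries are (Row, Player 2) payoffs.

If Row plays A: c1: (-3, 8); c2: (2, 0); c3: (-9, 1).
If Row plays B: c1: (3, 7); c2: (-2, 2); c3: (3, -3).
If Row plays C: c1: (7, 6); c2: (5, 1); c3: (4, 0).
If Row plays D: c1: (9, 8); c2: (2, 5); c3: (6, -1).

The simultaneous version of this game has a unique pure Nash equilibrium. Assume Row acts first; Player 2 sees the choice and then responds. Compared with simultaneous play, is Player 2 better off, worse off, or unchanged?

Player 2 best-responds to each possible Row move:
- A → Player 2 plays c1 (best of 8, 0, 1); Row gets -3.
- B → Player 2 plays c1 (best of 7, 2, -3); Row gets 3.
- C → Player 2 plays c1 (best of 6, 1, 0); Row gets 7.
- D → Player 2 plays c1 (best of 8, 5, -1); Row gets 9.
Row's induced payoffs are -3, 3, 7, 9, so Row commits to D. Subgame-perfect outcome: (D, c1) with payoffs (9, 8).
For the simultaneous game, intersect best replies.
Row's best replies: c1→D; c2→C; c3→D.
Player 2's best replies: A→c1; B→c1; C→c1; D→c1.
Only (D, c1) has each player best-responding; Nash payoffs (9, 8).
Player 2 earns 8 sequentially versus 8 at the Nash outcome: unchanged.

unchanged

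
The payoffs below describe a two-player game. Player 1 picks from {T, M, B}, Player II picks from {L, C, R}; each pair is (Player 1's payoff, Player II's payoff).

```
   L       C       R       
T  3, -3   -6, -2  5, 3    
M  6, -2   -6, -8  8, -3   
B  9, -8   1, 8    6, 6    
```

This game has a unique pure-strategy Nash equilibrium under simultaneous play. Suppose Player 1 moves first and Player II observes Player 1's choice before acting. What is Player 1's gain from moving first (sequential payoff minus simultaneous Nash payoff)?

Work backward from Player II's decision.
- T: Player II compares -3, -2, 3 and picks R; Player 1 would get 5.
- M: Player II compares -2, -8, -3 and picks L; Player 1 would get 6.
- B: Player II compares -8, 8, 6 and picks C; Player 1 would get 1.
Maximizing over 5, 6, 1, Player 1 chooses M. Subgame-perfect outcome: (M, L) with payoffs (6, -2).
Under simultaneous play:
Player 1's best replies: L→B; C→B; R→M.
Player II's best replies: T→R; M→L; B→C.
The unique mutual best reply is (B, C), giving (1, 8).
Player 1's commitment gain: 6 − 1 = 5.

5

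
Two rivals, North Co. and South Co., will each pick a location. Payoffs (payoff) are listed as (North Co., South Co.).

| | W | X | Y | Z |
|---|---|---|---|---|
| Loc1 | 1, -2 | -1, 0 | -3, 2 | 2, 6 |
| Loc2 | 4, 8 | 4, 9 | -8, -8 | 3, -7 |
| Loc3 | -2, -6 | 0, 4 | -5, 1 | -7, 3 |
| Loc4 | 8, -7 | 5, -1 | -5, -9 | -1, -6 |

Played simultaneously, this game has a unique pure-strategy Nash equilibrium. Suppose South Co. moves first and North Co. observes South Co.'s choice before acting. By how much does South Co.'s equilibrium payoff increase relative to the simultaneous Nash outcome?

Backward induction with South Co. moving first.
- W: BR = Loc4, leader payoff -7.
- X: BR = Loc4, leader payoff -1.
- Y: BR = Loc1, leader payoff 2.
- Z: BR = Loc2, leader payoff -7.
South Co.'s induced payoffs are -7, -1, 2, -7, so South Co. commits to Y. Subgame-perfect outcome: (Loc1, Y) with payoffs (-3, 2).
Under simultaneous play:
North Co.'s best replies: W→Loc4; X→Loc4; Y→Loc1; Z→Loc2.
South Co.'s best replies: Loc1→Z; Loc2→X; Loc3→X; Loc4→X.
Only (Loc4, X) has each player best-responding; Nash payoffs (5, -1).
South Co.'s commitment gain: 2 − -1 = 3.

3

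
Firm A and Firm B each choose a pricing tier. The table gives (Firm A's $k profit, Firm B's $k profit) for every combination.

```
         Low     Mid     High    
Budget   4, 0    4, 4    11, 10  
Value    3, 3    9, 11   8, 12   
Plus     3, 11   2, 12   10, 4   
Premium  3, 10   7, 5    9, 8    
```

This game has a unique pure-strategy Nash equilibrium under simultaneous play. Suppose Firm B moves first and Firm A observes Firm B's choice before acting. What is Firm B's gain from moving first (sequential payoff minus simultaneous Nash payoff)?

Work backward from Firm A's decision.
- Low: Firm A compares 4, 3, 3, 3 and picks Budget; Firm B would get 0.
- Mid: Firm A compares 4, 9, 2, 7 and picks Value; Firm B would get 11.
- High: Firm A compares 11, 8, 10, 9 and picks Budget; Firm B would get 10.
Among 0, 11, 10, the best is 11 at Mid. Subgame-perfect outcome: (Value, Mid) with payoffs (9, 11).
Now find the simultaneous Nash equilibrium.
Firm A's best replies: Low→Budget; Mid→Value; High→Budget.
Firm B's best replies: Budget→High; Value→High; Plus→Mid; Premium→Low.
Only (Budget, High) has each player best-responding; Nash payoffs (11, 10).
Firm B's commitment gain: 11 − 10 = 1.

1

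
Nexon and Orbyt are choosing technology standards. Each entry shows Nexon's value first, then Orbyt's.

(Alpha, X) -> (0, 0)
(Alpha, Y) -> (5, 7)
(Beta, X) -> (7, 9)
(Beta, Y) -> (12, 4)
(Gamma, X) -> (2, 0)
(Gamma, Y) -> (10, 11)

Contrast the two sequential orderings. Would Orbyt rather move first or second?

second

If Nexon leads: Orbyt's best replies are Alpha→Y, Beta→X, Gamma→Y; Nexon's induced payoffs 5, 7, 10; outcome (Gamma, Y), payoffs (10, 11).
If Orbyt leads: Nexon's best replies are X→Beta, Y→Beta; Orbyt's induced payoffs 9, 4; outcome (Beta, X), payoffs (7, 9).
Orbyt gets 9 moving first and 11 moving second, so Orbyt prefers to move second.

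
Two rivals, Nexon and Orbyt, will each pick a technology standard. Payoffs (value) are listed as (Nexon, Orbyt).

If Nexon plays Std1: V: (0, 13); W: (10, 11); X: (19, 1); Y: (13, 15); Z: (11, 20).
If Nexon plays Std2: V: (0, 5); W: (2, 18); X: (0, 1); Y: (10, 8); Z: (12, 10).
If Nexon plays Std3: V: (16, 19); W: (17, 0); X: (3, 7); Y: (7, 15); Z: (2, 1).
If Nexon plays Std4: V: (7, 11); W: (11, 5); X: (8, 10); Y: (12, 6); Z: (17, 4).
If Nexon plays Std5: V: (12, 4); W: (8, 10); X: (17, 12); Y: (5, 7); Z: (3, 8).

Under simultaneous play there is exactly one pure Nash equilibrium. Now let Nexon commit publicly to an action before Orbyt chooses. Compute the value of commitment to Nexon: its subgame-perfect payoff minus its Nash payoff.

Orbyt best-responds to each possible Nexon move:
- Std1 → Orbyt plays Z (best of 13, 11, 1, 15, 20); Nexon gets 11.
- Std2 → Orbyt plays W (best of 5, 18, 1, 8, 10); Nexon gets 2.
- Std3 → Orbyt plays V (best of 19, 0, 7, 15, 1); Nexon gets 16.
- Std4 → Orbyt plays V (best of 11, 5, 10, 6, 4); Nexon gets 7.
- Std5 → Orbyt plays X (best of 4, 10, 12, 7, 8); Nexon gets 17.
Nexon's induced payoffs are 11, 2, 16, 7, 17, so Nexon commits to Std5. Subgame-perfect outcome: (Std5, X) with payoffs (17, 12).
Now find the simultaneous Nash equilibrium.
Nexon's best replies: V→Std3; W→Std3; X→Std1; Y→Std1; Z→Std4.
Orbyt's best replies: Std1→Z; Std2→W; Std3→V; Std4→V; Std5→X.
The unique mutual best reply is (Std3, V), giving (16, 19).
Nexon's commitment gain: 17 − 16 = 1.

1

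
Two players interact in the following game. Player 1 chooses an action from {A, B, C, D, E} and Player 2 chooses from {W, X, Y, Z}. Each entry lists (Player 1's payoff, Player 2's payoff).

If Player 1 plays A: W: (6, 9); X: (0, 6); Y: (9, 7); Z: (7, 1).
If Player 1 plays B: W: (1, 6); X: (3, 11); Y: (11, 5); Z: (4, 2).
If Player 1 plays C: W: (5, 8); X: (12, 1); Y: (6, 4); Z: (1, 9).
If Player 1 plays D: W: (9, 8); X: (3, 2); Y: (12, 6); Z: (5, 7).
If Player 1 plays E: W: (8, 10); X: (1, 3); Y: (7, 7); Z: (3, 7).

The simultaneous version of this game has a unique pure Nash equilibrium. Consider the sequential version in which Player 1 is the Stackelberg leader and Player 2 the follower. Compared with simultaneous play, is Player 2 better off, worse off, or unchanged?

Solve by backward induction (Player 1 leads).
- A: Player 2 compares 9, 6, 7, 1 and picks W; Player 1 would get 6.
- B: Player 2 compares 6, 11, 5, 2 and picks X; Player 1 would get 3.
- C: Player 2 compares 8, 1, 4, 9 and picks Z; Player 1 would get 1.
- D: Player 2 compares 8, 2, 6, 7 and picks W; Player 1 would get 9.
- E: Player 2 compares 10, 3, 7, 7 and picks W; Player 1 would get 8.
Maximizing over 6, 3, 1, 9, 8, Player 1 chooses D. Subgame-perfect outcome: (D, W) with payoffs (9, 8).
Under simultaneous play:
Player 1's best replies: W→D; X→C; Y→D; Z→A.
Player 2's best replies: A→W; B→X; C→Z; D→W; E→W.
Only (D, W) has each player best-responding; Nash payoffs (9, 8).
Player 2 earns 8 sequentially versus 8 at the Nash outcome: unchanged.

unchanged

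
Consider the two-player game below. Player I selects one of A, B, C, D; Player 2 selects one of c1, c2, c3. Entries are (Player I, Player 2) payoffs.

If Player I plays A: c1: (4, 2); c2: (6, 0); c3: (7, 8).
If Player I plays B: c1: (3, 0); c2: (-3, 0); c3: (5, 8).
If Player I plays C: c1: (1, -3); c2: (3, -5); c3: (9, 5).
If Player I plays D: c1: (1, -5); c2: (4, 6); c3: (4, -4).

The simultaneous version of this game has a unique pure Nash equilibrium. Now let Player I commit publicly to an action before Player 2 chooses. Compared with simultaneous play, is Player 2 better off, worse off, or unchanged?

unchanged

Player 2 best-responds to each possible Player I move:
- A: BR = c3, leader payoff 7.
- B: BR = c3, leader payoff 5.
- C: BR = c3, leader payoff 9.
- D: BR = c2, leader payoff 4.
Maximizing over 7, 5, 9, 4, Player I chooses C. Subgame-perfect outcome: (C, c3) with payoffs (9, 5).
Now find the simultaneous Nash equilibrium.
Player I's best replies: c1→A; c2→A; c3→C.
Player 2's best replies: A→c3; B→c3; C→c3; D→c2.
The unique mutual best reply is (C, c3), giving (9, 5).
Player 2 earns 5 sequentially versus 5 at the Nash outcome: unchanged.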